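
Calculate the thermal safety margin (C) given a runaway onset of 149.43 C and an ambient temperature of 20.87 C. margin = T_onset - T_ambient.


Safety margin = 149.43 C - 20.87 C = 128.56 C

128.56 C


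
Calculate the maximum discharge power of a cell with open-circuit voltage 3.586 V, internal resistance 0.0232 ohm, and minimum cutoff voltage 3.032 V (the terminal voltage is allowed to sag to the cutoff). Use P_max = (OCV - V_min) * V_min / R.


dV = OCV - V_min = 0.554 V (so I_max = dV / R)
P_max = dV * V_min / R = 0.554 * 3.032 / 0.0232 = 72.40 W

72.40 W


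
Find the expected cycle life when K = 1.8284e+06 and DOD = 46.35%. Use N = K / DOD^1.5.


Step 1: DOD^1.5 = 46.35^1.5 = 315.55
Step 2: N = 1.8284e+06 / 315.55 = 5794 cycles

5794 cycles


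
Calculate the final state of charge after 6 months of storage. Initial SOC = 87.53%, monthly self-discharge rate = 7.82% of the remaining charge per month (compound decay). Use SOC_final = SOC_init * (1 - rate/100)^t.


Monthly retention factor = 1 - 7.82/100 = 0.9218
Over 6 months: factor^6 = 0.61351
SOC_final = 87.53 * 0.61351 = 53.70%

53.70%


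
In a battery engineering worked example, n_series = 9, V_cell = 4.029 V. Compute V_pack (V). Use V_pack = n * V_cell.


V_pack = n * V_cell = 9 * 4.029 = 36.261 V

36.261 V


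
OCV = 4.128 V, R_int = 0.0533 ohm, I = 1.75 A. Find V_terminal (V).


V = OCV - I*R = 4.128 - 1.75 * 0.0533 = 4.035 V

4.035 V


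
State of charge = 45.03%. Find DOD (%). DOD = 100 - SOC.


Complement of SOC: DOD = 100% - 45.03% = 54.97%

54.97%


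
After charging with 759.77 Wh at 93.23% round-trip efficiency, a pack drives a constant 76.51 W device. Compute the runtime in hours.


Step 1: E_discharge = eta/100 * E_charge = 93.23/100 * 759.77 = 708.33 Wh
Step 2: t = E_discharge / P = 708.33 / 76.51 = 9.258 hr

9.258 hr


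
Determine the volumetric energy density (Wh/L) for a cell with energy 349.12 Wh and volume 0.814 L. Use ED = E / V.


Volumetric ED = 349.12 Wh / 0.814 L = 428.9 Wh/L

428.9 Wh/L


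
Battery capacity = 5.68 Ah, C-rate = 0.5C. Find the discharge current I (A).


I = C_rate * capacity = 0.5 * 5.68 = 2.84 A

2.84 A


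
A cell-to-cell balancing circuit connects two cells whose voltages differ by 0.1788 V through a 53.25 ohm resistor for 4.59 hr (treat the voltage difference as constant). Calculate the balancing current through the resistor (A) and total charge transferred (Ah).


I_bal = dV / R = 0.1788 / 53.25 = 0.0033577 A
Q = I_bal * t = 0.0033577 * 4.59 = 0.01541 Ah

I=0.0033577 A, Q=0.01541 Ah


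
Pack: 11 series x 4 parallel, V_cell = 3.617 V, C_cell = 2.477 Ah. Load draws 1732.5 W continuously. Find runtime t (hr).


Step 1: E_pack = Ns * V_cell * Np * C_cell = 11 * 3.617 * 4 * 2.477 = 394.21 Wh
Step 2: t = E_pack / P = 394.21 / 1732.5 = 0.2275 hr

0.2275 hr


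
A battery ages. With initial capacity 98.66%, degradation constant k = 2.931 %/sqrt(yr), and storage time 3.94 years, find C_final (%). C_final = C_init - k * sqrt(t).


Step 1: sqrt(3.94 yr) = 1.9849
Step 2: drop = 2.931 * 1.9849 = 5.8177
Step 3: C_final = 98.66 - 5.8177 = 92.84%

92.84%


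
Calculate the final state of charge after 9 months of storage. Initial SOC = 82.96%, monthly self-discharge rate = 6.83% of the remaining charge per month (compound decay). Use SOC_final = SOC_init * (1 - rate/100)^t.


Monthly retention factor = 1 - 6.83/100 = 0.9317
Over 9 months: factor^9 = 0.52904
SOC_final = 82.96 * 0.52904 = 43.89%

43.89%


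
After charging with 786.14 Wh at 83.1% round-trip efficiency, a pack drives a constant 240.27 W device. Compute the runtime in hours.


Step 1: E_discharge = eta/100 * E_charge = 83.1/100 * 786.14 = 653.28 Wh
Step 2: t = E_discharge / P = 653.28 / 240.27 = 2.719 hr

2.719 hr


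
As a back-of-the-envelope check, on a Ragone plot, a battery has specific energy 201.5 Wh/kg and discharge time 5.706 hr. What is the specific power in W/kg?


P_specific = E / t = 201.5 / 5.706 = 35.31 W/kg

35.31 W/kg


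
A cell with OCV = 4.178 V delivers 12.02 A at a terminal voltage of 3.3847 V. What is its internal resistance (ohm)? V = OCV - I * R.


R = (OCV - V) / I = (4.178 - 3.3847) / 12.02 = 0.06600 ohm

0.06600 ohm


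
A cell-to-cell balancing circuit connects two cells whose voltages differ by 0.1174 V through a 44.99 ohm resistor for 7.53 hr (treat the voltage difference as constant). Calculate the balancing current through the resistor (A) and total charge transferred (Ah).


I_bal = dV / R = 0.1174 / 44.99 = 0.0026095 A
Q = I_bal * t = 0.0026095 * 7.53 = 0.01965 Ah

I=0.0026095 A, Q=0.01965 Ah


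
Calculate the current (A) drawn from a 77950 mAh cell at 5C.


Convert: capacity = 77950 mAh = 77.95 Ah
At 5C: I = 5 * 77.95 Ah = 389.75 A

389.75 A


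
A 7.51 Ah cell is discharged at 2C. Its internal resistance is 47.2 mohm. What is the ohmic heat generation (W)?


Convert: R = 47.2 mohm = 0.0472 ohm
Step 1: I = C_rate * capacity = 2 * 7.51 = 15.02 A
Step 2: Q = I^2 * R = 15.02^2 * 0.0472 = 225.6 * 0.0472 = 10.65 W

10.65 W


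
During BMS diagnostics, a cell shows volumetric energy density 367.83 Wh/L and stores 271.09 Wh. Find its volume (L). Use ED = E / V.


V = E / ED = 271.09 / 367.83 = 0.7370 L

0.7370 L


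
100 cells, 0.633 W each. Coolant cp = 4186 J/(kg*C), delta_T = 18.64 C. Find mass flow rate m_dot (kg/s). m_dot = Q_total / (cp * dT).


Q_total = 100 * 0.633 = 63.3 W
m_dot = Q_total / (cp * dT) = 63.3 / (4186 * 18.64) = 8.113e-04 kg/s

8.113e-04 kg/s


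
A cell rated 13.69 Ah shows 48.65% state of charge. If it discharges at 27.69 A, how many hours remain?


Step 1: remaining = SOC/100 * C_total = 48.65/100 * 13.69 = 6.6602 Ah
Step 2: t = remaining / I = 6.6602 / 27.69 = 0.2405 hr

0.2405 hr


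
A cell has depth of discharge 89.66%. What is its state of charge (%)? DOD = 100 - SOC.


SOC = 100 - DOD = 100 - 89.66 = 10.34%

10.34%


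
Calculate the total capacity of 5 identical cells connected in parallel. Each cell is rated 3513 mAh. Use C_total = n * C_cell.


Convert: C_cell = 3513 mAh = 3.513 Ah
C_total = 5 * 3.513 = 17.565 Ah

17.565 Ah


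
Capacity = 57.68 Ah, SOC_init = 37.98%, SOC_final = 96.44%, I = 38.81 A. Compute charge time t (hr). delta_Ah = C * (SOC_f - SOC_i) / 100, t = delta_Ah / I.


delta_Ah = 57.68 * (96.44 - 37.98) / 100 = 33.72 Ah
t = delta_Ah / I = 33.72 / 38.81 = 0.8688 hr

0.8688 hr


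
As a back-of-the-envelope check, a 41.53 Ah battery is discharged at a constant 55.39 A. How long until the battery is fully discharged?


t = capacity / current = 41.53 / 55.39 = 0.7498 hr

0.7498 hr


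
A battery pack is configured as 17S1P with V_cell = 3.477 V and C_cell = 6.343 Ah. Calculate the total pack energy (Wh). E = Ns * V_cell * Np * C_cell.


E = Ns * Vcell * Np * Ccell = 17 * 3.477 * 1 * 6.343 = 374.9 Wh

374.9 Wh


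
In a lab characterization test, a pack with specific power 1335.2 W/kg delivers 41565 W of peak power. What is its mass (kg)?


m = P / SP = 41565 / 1335.2 = 31.13 kg

31.13 kg


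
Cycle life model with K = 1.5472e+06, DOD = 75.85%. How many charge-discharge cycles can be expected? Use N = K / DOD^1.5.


DOD^1.5 = 660.59
N = K / DOD^1.5 = 1.5472e+06 / 660.59 = 2342

2342 cycles


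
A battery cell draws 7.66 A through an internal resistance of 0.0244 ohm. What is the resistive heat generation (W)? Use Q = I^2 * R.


Q = I^2 * R = 7.66^2 * 0.0244 = 1.432 W

1.432 W


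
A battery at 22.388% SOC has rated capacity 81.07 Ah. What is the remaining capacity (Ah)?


remaining = SOC / 100 * total = 22.388 / 100 * 81.07 = 18.15 Ah

18.15 Ah


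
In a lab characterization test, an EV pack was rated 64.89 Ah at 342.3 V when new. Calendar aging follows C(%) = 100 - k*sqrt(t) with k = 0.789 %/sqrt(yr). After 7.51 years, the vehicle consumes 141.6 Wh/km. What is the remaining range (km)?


Step 1: capacity retention = 100 - 0.789 * sqrt(7.51) = 100 - 0.789 * 2.7404 = 97.838%
Step 2: C_now = 64.89 * 97.838/100 = 63.487 Ah
Step 3: E_pack = V * C_now = 342.3 * 63.487 = 21732 Wh
Step 4: range = E_pack / consumption = 21732 / 141.6 = 153.5 km

153.5 km


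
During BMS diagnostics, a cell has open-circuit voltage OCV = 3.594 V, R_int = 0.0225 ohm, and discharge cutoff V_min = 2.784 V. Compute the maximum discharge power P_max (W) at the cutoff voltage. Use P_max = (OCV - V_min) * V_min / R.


dV = OCV - V_min = 0.81 V (so I_max = dV / R)
P_max = dV * V_min / R = 0.81 * 2.784 / 0.0225 = 100.2 W

100.2 W


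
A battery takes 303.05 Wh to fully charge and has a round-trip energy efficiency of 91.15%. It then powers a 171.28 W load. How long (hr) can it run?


Step 1: E_discharge = eta/100 * E_charge = 91.15/100 * 303.05 = 276.23 Wh
Step 2: t = E_discharge / P = 276.23 / 171.28 = 1.613 hr

1.613 hr


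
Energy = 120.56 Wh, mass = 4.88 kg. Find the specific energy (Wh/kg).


Specific energy = 120.56 Wh / 4.88 kg = 24.70 Wh/kg

24.70 Wh/kg


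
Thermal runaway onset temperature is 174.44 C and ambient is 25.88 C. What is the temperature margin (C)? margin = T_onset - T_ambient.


Safety margin = 174.44 C - 25.88 C = 148.56 C

148.56 C


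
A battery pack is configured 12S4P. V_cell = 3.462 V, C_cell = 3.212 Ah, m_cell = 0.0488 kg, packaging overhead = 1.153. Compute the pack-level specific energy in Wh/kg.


Step 1: V_pack = 12 * 3.462 = 41.544 V
Step 2: C_pack = 4 * 3.212 = 12.848 Ah
Step 3: E_pack = V_pack * C_pack = 41.544 * 12.848 = 533.76 Wh
Step 4: m_pack = 12 * 4 * 0.0488 * 1.153 = 2.7008 kg
Step 5: ED = E_pack / m_pack = 533.76 / 2.7008 = 197.6 Wh/kg

197.6 Wh/kg


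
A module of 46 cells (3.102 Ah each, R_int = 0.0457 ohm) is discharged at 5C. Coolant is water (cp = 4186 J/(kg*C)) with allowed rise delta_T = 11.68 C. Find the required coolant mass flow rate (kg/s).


Step 1: I = 5 * 3.102 = 15.51 A
Step 2: Q_cell = I^2 * R = 15.51^2 * 0.0457 = 10.994 W
Step 3: Q_total = 46 * 10.994 = 505.72 W
Step 4: m_dot = Q_total / (cp * dT) = 505.72 / (4186 * 11.68) = 0.01034 kg/s

0.01034 kg/s


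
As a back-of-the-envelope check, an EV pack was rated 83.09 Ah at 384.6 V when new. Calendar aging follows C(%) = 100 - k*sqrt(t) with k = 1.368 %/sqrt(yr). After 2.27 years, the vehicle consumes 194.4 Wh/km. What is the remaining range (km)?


Step 1: capacity retention = 100 - 1.368 * sqrt(2.27) = 100 - 1.368 * 1.5067 = 97.939%
Step 2: C_now = 83.09 * 97.939/100 = 81.378 Ah
Step 3: E_pack = V * C_now = 384.6 * 81.378 = 31298 Wh
Step 4: range = E_pack / consumption = 31298 / 194.4 = 161.0 km

161.0 km


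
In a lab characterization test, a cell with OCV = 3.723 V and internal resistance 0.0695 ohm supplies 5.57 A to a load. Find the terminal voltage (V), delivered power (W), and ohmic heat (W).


Step 1: V_terminal = OCV - I*R = 3.723 - 5.57 * 0.0695 = 3.3359 V
Step 2: P_out = V_terminal * I = 3.3359 * 5.57 = 18.58 W
Step 3: Q = I^2 * R = 5.57^2 * 0.0695 = 2.156 W

V=3.3359 V, P=18.58 W, Q=2.156 W


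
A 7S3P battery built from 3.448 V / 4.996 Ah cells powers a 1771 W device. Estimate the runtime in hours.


Step 1: E_pack = Ns * V_cell * Np * C_cell = 7 * 3.448 * 3 * 4.996 = 361.75 Wh
Step 2: t = E_pack / P = 361.75 / 1771 = 0.2043 hr

0.2043 hr


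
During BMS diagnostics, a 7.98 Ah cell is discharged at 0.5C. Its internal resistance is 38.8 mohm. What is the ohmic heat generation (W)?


Convert: R = 38.8 mohm = 0.0388 ohm
Step 1: I = C_rate * capacity = 0.5 * 7.98 = 3.99 A
Step 2: Q = I^2 * R = 3.99^2 * 0.0388 = 15.92 * 0.0388 = 0.6177 W

0.6177 W


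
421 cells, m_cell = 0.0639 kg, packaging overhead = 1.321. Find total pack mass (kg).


Cell mass sum = 421 * 0.0639 = 26.902 kg
With overhead 1.321: m_pack = 26.902 * 1.321 = 35.54 kg

35.54 kg


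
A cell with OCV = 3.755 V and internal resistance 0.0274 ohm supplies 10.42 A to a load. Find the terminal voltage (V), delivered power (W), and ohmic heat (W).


Step 1: V_terminal = OCV - I*R = 3.755 - 10.42 * 0.0274 = 3.4695 V
Step 2: P_out = V_terminal * I = 3.4695 * 10.42 = 36.15 W
Step 3: Q = I^2 * R = 10.42^2 * 0.0274 = 2.975 W

V=3.4695 V, P=36.15 W, Q=2.975 W


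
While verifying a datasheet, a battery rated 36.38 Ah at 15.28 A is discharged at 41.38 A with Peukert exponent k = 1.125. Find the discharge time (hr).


Step 1: t_rated = C / I_rated = 36.38 / 15.28 = 2.3809 hr
Step 2: ratio = 15.28 / 41.38 = 0.36926
Step 3: ratio^k = 0.36926^1.125 = 0.32602
Step 4: t = t_rated * ratio^k = 2.3809 * 0.32602 = 0.7762 hr

0.7762 hr


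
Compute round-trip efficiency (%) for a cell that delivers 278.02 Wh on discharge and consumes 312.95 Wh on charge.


eta_e = E_dis / E_chg * 100 = 278.02 / 312.95 * 100 = 88.84%

88.84%


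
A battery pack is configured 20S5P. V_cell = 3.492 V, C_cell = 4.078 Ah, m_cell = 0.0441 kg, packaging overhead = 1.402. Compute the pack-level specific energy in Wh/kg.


Step 1: V_pack = 20 * 3.492 = 69.84 V
Step 2: C_pack = 5 * 4.078 = 20.39 Ah
Step 3: E_pack = V_pack * C_pack = 69.84 * 20.39 = 1424 Wh
Step 4: m_pack = 20 * 5 * 0.0441 * 1.402 = 6.1828 kg
Step 5: ED = E_pack / m_pack = 1424 / 6.1828 = 230.3 Wh/kg

230.3 Wh/kg


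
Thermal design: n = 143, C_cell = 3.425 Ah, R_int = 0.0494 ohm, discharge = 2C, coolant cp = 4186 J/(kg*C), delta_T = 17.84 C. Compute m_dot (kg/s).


Step 1: I = 2 * 3.425 = 6.85 A
Step 2: Q_cell = I^2 * R = 6.85^2 * 0.0494 = 2.318 W
Step 3: Q_total = 143 * 2.318 = 331.47 W
Step 4: m_dot = Q_total / (cp * dT) = 331.47 / (4186 * 17.84) = 0.004439 kg/s

0.004439 kg/s


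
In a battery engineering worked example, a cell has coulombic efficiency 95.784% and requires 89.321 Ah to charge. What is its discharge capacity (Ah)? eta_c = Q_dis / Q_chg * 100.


Q_dis = eta/100 * Q_chg = 95.784/100 * 89.321 = 85.56 Ah

85.56 Ah


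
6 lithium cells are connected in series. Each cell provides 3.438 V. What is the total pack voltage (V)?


With 6 cells in series at 3.438 V each, V_pack = 20.628 V

20.628 V


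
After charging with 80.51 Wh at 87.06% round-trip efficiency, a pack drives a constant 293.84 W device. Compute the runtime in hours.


Step 1: E_discharge = eta/100 * E_charge = 87.06/100 * 80.51 = 70.092 Wh
Step 2: t = E_discharge / P = 70.092 / 293.84 = 0.2385 hr

0.2385 hr


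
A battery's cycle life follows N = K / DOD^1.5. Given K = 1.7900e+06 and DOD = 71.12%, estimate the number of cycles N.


DOD^1.5 = 599.77
N = K / DOD^1.5 = 1.7900e+06 / 599.77 = 2984

2984 cycles


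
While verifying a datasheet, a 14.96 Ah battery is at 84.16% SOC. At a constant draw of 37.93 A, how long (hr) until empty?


Step 1: remaining = SOC/100 * C_total = 84.16/100 * 14.96 = 12.59 Ah
Step 2: t = remaining / I = 12.59 / 37.93 = 0.3319 hr

0.3319 hr


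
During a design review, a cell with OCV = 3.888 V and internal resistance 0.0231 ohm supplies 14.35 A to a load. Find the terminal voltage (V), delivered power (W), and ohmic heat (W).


Step 1: V_terminal = OCV - I*R = 3.888 - 14.35 * 0.0231 = 3.5565 V
Step 2: P_out = V_terminal * I = 3.5565 * 14.35 = 51.04 W
Step 3: Q = I^2 * R = 14.35^2 * 0.0231 = 4.757 W

V=3.5565 V, P=51.04 W, Q=4.757 W


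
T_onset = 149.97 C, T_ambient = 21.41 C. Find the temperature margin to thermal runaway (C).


margin = T_onset - T_ambient = 149.97 - 21.41 = 128.56 C

128.56 C


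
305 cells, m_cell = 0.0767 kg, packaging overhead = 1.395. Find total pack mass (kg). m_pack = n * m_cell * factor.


Cell mass sum = 305 * 0.0767 = 23.394 kg
With overhead 1.395: m_pack = 23.394 * 1.395 = 32.63 kg

32.63 kg


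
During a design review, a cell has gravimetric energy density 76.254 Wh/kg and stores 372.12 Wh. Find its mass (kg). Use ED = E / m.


m = E / ED = 372.12 / 76.254 = 4.880 kg

4.880 kg


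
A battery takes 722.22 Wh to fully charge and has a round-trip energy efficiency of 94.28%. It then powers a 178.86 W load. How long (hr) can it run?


Step 1: E_discharge = eta/100 * E_charge = 94.28/100 * 722.22 = 680.91 Wh
Step 2: t = E_discharge / P = 680.91 / 178.86 = 3.807 hr

3.807 hr


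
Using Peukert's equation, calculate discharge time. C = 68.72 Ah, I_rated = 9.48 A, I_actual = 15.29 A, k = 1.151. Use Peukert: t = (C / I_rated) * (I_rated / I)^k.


t_rated = C / I_rated = 68.72 / 9.48 = 7.2489 hr
(I_rated/I)^k = (0.62001)^1.151 = 0.57683
t = t_rated * (I_rated/I)^k = 7.2489 * 0.57683 = 4.181 hr

4.181 hr


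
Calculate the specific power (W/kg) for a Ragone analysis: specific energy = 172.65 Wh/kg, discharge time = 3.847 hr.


P_specific = E / t = 172.65 / 3.847 = 44.88 W/kg

44.88 W/kg


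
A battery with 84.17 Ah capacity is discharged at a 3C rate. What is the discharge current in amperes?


At 3C: I = 3 * 84.17 Ah = 252.51 A

252.51 A


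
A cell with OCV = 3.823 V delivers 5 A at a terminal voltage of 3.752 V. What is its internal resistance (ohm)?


R = (OCV - V) / I = (3.823 - 3.752) / 5 = 0.01420 ohm

0.01420 ohm


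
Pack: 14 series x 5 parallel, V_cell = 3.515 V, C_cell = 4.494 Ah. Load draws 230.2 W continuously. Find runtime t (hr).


Step 1: E_pack = Ns * V_cell * Np * C_cell = 14 * 3.515 * 5 * 4.494 = 1105.7 Wh
Step 2: t = E_pack / P = 1105.7 / 230.2 = 4.803 hr

4.803 hr


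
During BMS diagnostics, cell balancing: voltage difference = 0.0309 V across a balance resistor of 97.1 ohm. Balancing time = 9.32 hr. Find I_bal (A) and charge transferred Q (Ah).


I_bal = dV / R = 0.0309 / 97.1 = 3.1823e-04 A
Q = I_bal * t = 3.1823e-04 * 9.32 = 0.002966 Ah

I=3.1823e-04 A, Q=0.002966 Ah


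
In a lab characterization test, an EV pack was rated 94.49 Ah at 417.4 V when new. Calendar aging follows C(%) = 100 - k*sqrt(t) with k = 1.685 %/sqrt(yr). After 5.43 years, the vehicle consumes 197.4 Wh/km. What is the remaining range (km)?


Step 1: capacity retention = 100 - 1.685 * sqrt(5.43) = 100 - 1.685 * 2.3302 = 96.074%
Step 2: C_now = 94.49 * 96.074/100 = 90.78 Ah
Step 3: E_pack = V * C_now = 417.4 * 90.78 = 37892 Wh
Step 4: range = E_pack / consumption = 37892 / 197.4 = 192.0 km

192.0 km


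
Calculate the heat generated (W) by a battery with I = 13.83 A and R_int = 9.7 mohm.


Convert: R = 9.7 mohm = 0.0097 ohm
I^2 = 191.27
Q = 191.27 * 0.0097 = 1.855 W

1.855 W


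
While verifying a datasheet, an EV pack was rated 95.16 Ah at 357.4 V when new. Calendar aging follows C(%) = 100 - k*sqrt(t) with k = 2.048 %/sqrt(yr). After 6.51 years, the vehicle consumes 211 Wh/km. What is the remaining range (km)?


Step 1: capacity retention = 100 - 2.048 * sqrt(6.51) = 100 - 2.048 * 2.5515 = 94.775%
Step 2: C_now = 95.16 * 94.775/100 = 90.188 Ah
Step 3: E_pack = V * C_now = 357.4 * 90.188 = 32233 Wh
Step 4: range = E_pack / consumption = 32233 / 211 = 152.8 km

152.8 km


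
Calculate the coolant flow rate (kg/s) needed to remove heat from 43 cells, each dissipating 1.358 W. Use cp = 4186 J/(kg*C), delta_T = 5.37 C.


Step 1: Total heat Q = 43 * 1.358 W = 58.394 W
Step 2: denom = cp * dT = 4186 * 5.37 = 22479
Step 3: m_dot = 58.394 / 22479 = 0.002598 kg/s

0.002598 kg/s


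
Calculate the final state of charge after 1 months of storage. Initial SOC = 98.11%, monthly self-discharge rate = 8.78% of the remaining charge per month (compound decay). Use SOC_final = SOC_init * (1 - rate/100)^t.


decay = (1 - 8.78/100)^1 = 0.9122
SOC_final = 98.11 * 0.9122 = 89.50%

89.50%


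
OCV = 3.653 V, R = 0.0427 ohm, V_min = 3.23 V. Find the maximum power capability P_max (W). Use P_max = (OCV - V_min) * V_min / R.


dV = OCV - V_min = 0.423 V (so I_max = dV / R)
P_max = dV * V_min / R = 0.423 * 3.23 / 0.0427 = 32.00 W

32.00 W


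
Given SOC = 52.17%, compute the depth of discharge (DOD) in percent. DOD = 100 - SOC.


DOD = 100 - SOC = 100 - 52.17 = 47.83%

47.83%


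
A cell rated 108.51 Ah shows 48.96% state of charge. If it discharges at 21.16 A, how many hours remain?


Step 1: remaining = SOC/100 * C_total = 48.96/100 * 108.51 = 53.126 Ah
Step 2: t = remaining / I = 53.126 / 21.16 = 2.511 hr

2.511 hr


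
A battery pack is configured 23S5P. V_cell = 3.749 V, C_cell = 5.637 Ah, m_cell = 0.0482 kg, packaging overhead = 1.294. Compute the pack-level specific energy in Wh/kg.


Step 1: V_pack = 23 * 3.749 = 86.227 V
Step 2: C_pack = 5 * 5.637 = 28.185 Ah
Step 3: E_pack = V_pack * C_pack = 86.227 * 28.185 = 2430.3 Wh
Step 4: m_pack = 23 * 5 * 0.0482 * 1.294 = 7.1726 kg
Step 5: ED = E_pack / m_pack = 2430.3 / 7.1726 = 338.8 Wh/kg

338.8 Wh/kg


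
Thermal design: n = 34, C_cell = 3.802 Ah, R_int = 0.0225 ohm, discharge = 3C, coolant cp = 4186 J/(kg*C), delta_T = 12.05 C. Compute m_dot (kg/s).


Step 1: I = 3 * 3.802 = 11.406 A
Step 2: Q_cell = I^2 * R = 11.406^2 * 0.0225 = 2.9272 W
Step 3: Q_total = 34 * 2.9272 = 99.525 W
Step 4: m_dot = Q_total / (cp * dT) = 99.525 / (4186 * 12.05) = 0.001973 kg/s

0.001973 kg/s


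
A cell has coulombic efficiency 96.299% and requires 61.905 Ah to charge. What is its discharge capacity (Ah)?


Q_dis = eta/100 * Q_chg = 96.299/100 * 61.905 = 59.61 Ah

59.61 Ah


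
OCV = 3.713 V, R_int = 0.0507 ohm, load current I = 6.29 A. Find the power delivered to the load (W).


Step 1: V_terminal = OCV - I*R = 3.713 - 6.29 * 0.0507 = 3.3941 V
Step 2: P_out = V_terminal * I = 3.3941 * 6.29 = 21.35 W

21.35 W


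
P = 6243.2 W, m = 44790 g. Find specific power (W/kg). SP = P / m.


Convert: m = 44790 g = 44.79 kg
SP = P / m = 6243.2 / 44.79 = 139.4 W/kg

139.4 W/kg


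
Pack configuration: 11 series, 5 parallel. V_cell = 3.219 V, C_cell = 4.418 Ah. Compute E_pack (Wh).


E = Ns * Vcell * Np * Ccell = 11 * 3.219 * 5 * 4.418 = 782.2 Wh

782.2 Wh


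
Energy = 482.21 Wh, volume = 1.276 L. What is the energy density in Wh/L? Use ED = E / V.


ED = E / V = 482.21 / 1.276 = 377.9 Wh/L

377.9 Wh/L


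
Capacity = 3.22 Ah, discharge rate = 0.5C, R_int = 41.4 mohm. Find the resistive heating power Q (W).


Convert: R = 41.4 mohm = 0.0414 ohm
Step 1: I = C_rate * capacity = 0.5 * 3.22 = 1.61 A
Step 2: Q = I^2 * R = 1.61^2 * 0.0414 = 2.5921 * 0.0414 = 0.1073 W

0.1073 W


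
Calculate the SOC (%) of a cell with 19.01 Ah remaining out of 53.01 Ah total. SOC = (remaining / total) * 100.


SOC = (remaining / total) * 100 = (19.01 / 53.01) * 100 = 35.86%

35.86%


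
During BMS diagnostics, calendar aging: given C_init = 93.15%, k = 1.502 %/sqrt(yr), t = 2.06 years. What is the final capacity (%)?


sqrt(t) = sqrt(2.06) = 1.4353
C_final = 93.15 - 1.502 * 1.4353 = 90.99%

90.99%


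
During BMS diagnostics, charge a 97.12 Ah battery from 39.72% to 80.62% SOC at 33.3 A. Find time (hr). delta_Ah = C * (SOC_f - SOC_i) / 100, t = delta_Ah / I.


Step 1: dSOC = 80.62% - 39.72% = 40.9%
Step 2: delta_Ah = 97.12 * 40.9 / 100 = 39.722 Ah
Step 3: t = 39.722 / 33.3 = 1.193 hr

1.193 hr


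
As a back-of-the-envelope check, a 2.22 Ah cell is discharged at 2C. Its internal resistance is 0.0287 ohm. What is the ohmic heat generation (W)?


Step 1: I = C_rate * capacity = 2 * 2.22 = 4.44 A
Step 2: Q = I^2 * R = 4.44^2 * 0.0287 = 19.714 * 0.0287 = 0.5658 W

0.5658 W


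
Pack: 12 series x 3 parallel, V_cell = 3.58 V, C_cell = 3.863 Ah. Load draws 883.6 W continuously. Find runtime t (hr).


Step 1: E_pack = Ns * V_cell * Np * C_cell = 12 * 3.58 * 3 * 3.863 = 497.86 Wh
Step 2: t = E_pack / P = 497.86 / 883.6 = 0.5634 hr

0.5634 hr


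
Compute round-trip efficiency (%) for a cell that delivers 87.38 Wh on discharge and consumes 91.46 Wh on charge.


eta_e = E_dis / E_chg * 100 = 87.38 / 91.46 * 100 = 95.54%

95.54%


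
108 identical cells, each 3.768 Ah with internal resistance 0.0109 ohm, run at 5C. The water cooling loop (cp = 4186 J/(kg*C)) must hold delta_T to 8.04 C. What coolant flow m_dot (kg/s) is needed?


Step 1: I = 5 * 3.768 = 18.84 A
Step 2: Q_cell = I^2 * R = 18.84^2 * 0.0109 = 3.8689 W
Step 3: Q_total = 108 * 3.8689 = 417.84 W
Step 4: m_dot = Q_total / (cp * dT) = 417.84 / (4186 * 8.04) = 0.01242 kg/s

0.01242 kg/s


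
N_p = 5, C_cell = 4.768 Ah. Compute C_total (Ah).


C_total = 5 * 4.768 = 23.84 Ah

23.84 Ah


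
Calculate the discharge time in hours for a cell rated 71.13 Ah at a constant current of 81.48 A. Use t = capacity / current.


t = capacity / current = 71.13 / 81.48 = 0.8730 hr

0.8730 hr


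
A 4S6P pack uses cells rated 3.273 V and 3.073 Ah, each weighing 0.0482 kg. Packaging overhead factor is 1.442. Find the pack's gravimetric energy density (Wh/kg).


Step 1: V_pack = 4 * 3.273 = 13.092 V
Step 2: C_pack = 6 * 3.073 = 18.438 Ah
Step 3: E_pack = V_pack * C_pack = 13.092 * 18.438 = 241.39 Wh
Step 4: m_pack = 4 * 6 * 0.0482 * 1.442 = 1.6681 kg
Step 5: ED = E_pack / m_pack = 241.39 / 1.6681 = 144.7 Wh/kg

144.7 Wh/kg


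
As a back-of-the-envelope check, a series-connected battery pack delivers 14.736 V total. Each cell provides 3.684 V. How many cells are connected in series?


n = V_pack / V_cell = 14.736 / 3.684 = 4

4


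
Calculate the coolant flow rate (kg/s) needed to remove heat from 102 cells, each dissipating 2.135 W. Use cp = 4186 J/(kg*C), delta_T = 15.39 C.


Step 1: Total heat Q = 102 * 2.135 W = 217.77 W
Step 2: denom = cp * dT = 4186 * 15.39 = 64423
Step 3: m_dot = 217.77 / 64423 = 0.003380 kg/s

0.003380 kg/s


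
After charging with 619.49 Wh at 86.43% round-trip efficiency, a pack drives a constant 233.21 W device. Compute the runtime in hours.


Step 1: E_discharge = eta/100 * E_charge = 86.43/100 * 619.49 = 535.43 Wh
Step 2: t = E_discharge / P = 535.43 / 233.21 = 2.296 hr

2.296 hr


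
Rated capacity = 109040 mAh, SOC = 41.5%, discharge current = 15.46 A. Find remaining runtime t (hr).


Convert: C_total = 109040 mAh = 109.04 Ah
Step 1: remaining = SOC/100 * C_total = 41.5/100 * 109.04 = 45.252 Ah
Step 2: t = remaining / I = 45.252 / 15.46 = 2.927 hr

2.927 hr


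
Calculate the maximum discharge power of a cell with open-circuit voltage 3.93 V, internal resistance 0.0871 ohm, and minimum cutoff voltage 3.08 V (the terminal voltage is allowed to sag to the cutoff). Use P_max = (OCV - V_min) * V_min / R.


dV = OCV - V_min = 0.85 V (so I_max = dV / R)
P_max = dV * V_min / R = 0.85 * 3.08 / 0.0871 = 30.06 W

30.06 W


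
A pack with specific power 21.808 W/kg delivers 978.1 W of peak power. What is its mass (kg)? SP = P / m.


m = P / SP = 978.1 / 21.808 = 44.85 kg

44.85 kg


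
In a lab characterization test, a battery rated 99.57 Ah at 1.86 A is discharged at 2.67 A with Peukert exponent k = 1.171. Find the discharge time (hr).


Step 1: t_rated = C / I_rated = 99.57 / 1.86 = 53.532 hr
Step 2: ratio = 1.86 / 2.67 = 0.69663
Step 3: ratio^k = 0.69663^1.171 = 0.65487
Step 4: t = t_rated * ratio^k = 53.532 * 0.65487 = 35.06 hr

35.06 hr


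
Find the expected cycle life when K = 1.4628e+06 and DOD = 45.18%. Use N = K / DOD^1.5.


DOD^1.5 = 303.68
N = K / DOD^1.5 = 1.4628e+06 / 303.68 = 4817

4817 cycles


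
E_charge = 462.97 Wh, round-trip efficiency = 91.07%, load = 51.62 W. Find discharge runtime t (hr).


Step 1: E_discharge = eta/100 * E_charge = 91.07/100 * 462.97 = 421.63 Wh
Step 2: t = E_discharge / P = 421.63 / 51.62 = 8.168 hr

8.168 hr


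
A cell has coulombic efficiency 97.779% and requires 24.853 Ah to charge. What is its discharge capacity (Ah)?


Q_dis = eta/100 * Q_chg = 97.779/100 * 24.853 = 24.30 Ah

24.30 Ah


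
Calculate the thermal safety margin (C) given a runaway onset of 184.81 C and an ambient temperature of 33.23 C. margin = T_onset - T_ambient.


Safety margin = 184.81 C - 33.23 C = 151.58 C

151.58 C


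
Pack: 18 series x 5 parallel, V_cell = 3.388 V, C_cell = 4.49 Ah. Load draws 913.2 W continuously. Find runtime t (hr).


Step 1: E_pack = Ns * V_cell * Np * C_cell = 18 * 3.388 * 5 * 4.49 = 1369.1 Wh
Step 2: t = E_pack / P = 1369.1 / 913.2 = 1.499 hr

1.499 hr


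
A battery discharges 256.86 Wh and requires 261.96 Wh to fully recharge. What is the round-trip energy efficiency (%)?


Round-trip efficiency = 256.86/261.96 * 100% = 98.05%

98.05%


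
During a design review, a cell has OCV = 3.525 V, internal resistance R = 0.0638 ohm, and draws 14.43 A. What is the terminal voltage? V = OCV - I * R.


IR drop = 14.43 * 0.0638 = 0.92063 V
V = 3.525 - 0.92063 = 2.604 V

2.604 V


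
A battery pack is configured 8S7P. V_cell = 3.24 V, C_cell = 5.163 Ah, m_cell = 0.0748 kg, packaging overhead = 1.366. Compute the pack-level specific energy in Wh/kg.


Step 1: V_pack = 8 * 3.24 = 25.92 V
Step 2: C_pack = 7 * 5.163 = 36.141 Ah
Step 3: E_pack = V_pack * C_pack = 25.92 * 36.141 = 936.77 Wh
Step 4: m_pack = 8 * 7 * 0.0748 * 1.366 = 5.7219 kg
Step 5: ED = E_pack / m_pack = 936.77 / 5.7219 = 163.7 Wh/kg

163.7 Wh/kg


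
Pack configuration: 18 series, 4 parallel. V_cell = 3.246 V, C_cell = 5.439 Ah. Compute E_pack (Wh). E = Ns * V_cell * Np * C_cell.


E = Ns * Vcell * Np * Ccell = 18 * 3.246 * 4 * 5.439 = 1271 Wh

1271 Wh


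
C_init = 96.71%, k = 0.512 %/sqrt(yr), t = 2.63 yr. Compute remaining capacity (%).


Step 1: sqrt(2.63 yr) = 1.6217
Step 2: drop = 0.512 * 1.6217 = 0.83031
Step 3: C_final = 96.71 - 0.83031 = 95.88%

95.88%


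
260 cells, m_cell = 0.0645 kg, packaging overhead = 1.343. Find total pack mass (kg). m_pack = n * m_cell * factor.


Cell mass sum = 260 * 0.0645 = 16.77 kg
With overhead 1.343: m_pack = 16.77 * 1.343 = 22.52 kg

22.52 kg


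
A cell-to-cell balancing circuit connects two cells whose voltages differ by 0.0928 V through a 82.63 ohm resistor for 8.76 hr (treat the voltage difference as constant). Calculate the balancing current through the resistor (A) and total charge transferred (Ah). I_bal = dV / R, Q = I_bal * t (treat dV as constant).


I_bal = dV / R = 0.0928 / 82.63 = 0.0011231 A
Q = I_bal * t = 0.0011231 * 8.76 = 0.009838 Ah

I=0.0011231 A, Q=0.009838 Ah


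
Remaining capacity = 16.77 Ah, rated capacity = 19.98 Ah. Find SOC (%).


SOC = (remaining / total) * 100 = (16.77 / 19.98) * 100 = 83.93%

83.93%


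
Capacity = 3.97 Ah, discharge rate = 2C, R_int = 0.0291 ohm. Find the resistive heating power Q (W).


Step 1: I = C_rate * capacity = 2 * 3.97 = 7.94 A
Step 2: Q = I^2 * R = 7.94^2 * 0.0291 = 63.044 * 0.0291 = 1.835 W

1.835 W


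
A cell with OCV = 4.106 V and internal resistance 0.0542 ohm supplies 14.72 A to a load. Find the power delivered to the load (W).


Step 1: V_terminal = OCV - I*R = 4.106 - 14.72 * 0.0542 = 3.3082 V
Step 2: P_out = V_terminal * I = 3.3082 * 14.72 = 48.70 W

48.70 W


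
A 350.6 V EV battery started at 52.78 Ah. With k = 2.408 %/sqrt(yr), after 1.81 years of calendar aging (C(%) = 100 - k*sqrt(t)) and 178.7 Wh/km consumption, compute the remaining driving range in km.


Step 1: capacity retention = 100 - 2.408 * sqrt(1.81) = 100 - 2.408 * 1.3454 = 96.76%
Step 2: C_now = 52.78 * 96.76/100 = 51.07 Ah
Step 3: E_pack = V * C_now = 350.6 * 51.07 = 17905 Wh
Step 4: range = E_pack / consumption = 17905 / 178.7 = 100.2 km

100.2 km


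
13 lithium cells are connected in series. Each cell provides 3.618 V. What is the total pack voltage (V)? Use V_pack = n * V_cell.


V_pack = n * V_cell = 13 * 3.618 = 47.034 V

47.034 V


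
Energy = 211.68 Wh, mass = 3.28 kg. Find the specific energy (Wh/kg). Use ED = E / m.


ED = E / m = 211.68 / 3.28 = 64.54 Wh/kg

64.54 Wh/kg


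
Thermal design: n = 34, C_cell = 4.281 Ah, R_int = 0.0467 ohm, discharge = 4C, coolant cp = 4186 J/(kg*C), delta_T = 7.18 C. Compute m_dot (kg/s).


Step 1: I = 4 * 4.281 = 17.124 A
Step 2: Q_cell = I^2 * R = 17.124^2 * 0.0467 = 13.694 W
Step 3: Q_total = 34 * 13.694 = 465.6 W
Step 4: m_dot = Q_total / (cp * dT) = 465.6 / (4186 * 7.18) = 0.01549 kg/s

0.01549 kg/s


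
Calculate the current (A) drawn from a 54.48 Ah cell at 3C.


At 3C: I = 3 * 54.48 Ah = 163.44 A

163.44 A


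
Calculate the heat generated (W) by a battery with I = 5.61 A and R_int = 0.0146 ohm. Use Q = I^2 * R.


I^2 = 31.472
Q = 31.472 * 0.0146 = 0.4595 W

0.4595 W


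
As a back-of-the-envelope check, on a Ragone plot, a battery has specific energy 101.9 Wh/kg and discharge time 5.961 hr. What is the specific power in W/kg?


Specific power = 101.9 Wh/kg / 5.961 hr = 17.09 W/kg

17.09 W/kg


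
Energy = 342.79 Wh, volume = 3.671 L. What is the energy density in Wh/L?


ED = E / V = 342.79 / 3.671 = 93.38 Wh/L

93.38 Wh/L


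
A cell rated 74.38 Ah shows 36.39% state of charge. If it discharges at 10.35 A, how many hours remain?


Step 1: remaining = SOC/100 * C_total = 36.39/100 * 74.38 = 27.067 Ah
Step 2: t = remaining / I = 27.067 / 10.35 = 2.615 hr

2.615 hr


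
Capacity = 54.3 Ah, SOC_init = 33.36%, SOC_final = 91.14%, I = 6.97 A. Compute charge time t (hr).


Step 1: dSOC = 91.14% - 33.36% = 57.78%
Step 2: delta_Ah = 54.3 * 57.78 / 100 = 31.375 Ah
Step 3: t = 31.375 / 6.97 = 4.501 hr

4.501 hr


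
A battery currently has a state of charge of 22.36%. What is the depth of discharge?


Complement of SOC: DOD = 100% - 22.36% = 77.64%

77.64%


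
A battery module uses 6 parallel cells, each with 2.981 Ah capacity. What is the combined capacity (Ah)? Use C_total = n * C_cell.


C_total = 6 * 2.981 = 17.886 Ah

17.886 Ah


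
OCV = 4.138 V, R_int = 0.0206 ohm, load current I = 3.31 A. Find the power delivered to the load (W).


Step 1: V_terminal = OCV - I*R = 4.138 - 3.31 * 0.0206 = 4.0698 V
Step 2: P_out = V_terminal * I = 4.0698 * 3.31 = 13.47 W

13.47 W


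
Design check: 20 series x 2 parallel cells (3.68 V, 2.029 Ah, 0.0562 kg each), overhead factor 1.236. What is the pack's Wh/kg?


Step 1: V_pack = 20 * 3.68 = 73.6 V
Step 2: C_pack = 2 * 2.029 = 4.058 Ah
Step 3: E_pack = V_pack * C_pack = 73.6 * 4.058 = 298.67 Wh
Step 4: m_pack = 20 * 2 * 0.0562 * 1.236 = 2.7785 kg
Step 5: ED = E_pack / m_pack = 298.67 / 2.7785 = 107.5 Wh/kg

107.5 Wh/kg


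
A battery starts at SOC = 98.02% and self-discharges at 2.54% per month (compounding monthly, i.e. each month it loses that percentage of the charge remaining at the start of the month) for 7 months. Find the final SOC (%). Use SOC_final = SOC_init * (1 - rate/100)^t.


decay = (1 - 2.54/100)^7 = 0.83519
SOC_final = 98.02 * 0.83519 = 81.87%

81.87%


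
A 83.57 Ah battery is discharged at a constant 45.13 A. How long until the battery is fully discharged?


t = capacity / current = 83.57 / 45.13 = 1.852 hr

1.852 hr


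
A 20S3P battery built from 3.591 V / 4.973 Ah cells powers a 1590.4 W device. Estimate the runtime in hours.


Step 1: E_pack = Ns * V_cell * Np * C_cell = 20 * 3.591 * 3 * 4.973 = 1071.5 Wh
Step 2: t = E_pack / P = 1071.5 / 1590.4 = 0.6737 hr

0.6737 hr


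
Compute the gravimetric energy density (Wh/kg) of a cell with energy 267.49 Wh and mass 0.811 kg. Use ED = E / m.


ED = E / m = 267.49 / 0.811 = 329.8 Wh/kg

329.8 Wh/kg


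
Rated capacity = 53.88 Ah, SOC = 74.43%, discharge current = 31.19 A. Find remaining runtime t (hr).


Step 1: remaining = SOC/100 * C_total = 74.43/100 * 53.88 = 40.103 Ah
Step 2: t = remaining / I = 40.103 / 31.19 = 1.286 hr

1.286 hr


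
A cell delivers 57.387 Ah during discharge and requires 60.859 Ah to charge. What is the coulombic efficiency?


Coulombic efficiency = 57.387/60.859 * 100% = 94.30%

94.30%


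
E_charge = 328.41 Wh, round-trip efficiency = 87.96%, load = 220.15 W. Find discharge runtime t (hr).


Step 1: E_discharge = eta/100 * E_charge = 87.96/100 * 328.41 = 288.87 Wh
Step 2: t = E_discharge / P = 288.87 / 220.15 = 1.312 hr

1.312 hr


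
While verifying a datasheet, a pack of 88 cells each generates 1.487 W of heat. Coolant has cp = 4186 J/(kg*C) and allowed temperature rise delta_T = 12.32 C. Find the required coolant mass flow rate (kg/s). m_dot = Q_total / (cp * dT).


Step 1: Total heat Q = 88 * 1.487 W = 130.86 W
Step 2: denom = cp * dT = 4186 * 12.32 = 51572
Step 3: m_dot = 130.86 / 51572 = 0.002537 kg/s

0.002537 kg/s


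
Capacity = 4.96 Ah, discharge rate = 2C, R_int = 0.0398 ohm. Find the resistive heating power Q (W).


Step 1: I = C_rate * capacity = 2 * 4.96 = 9.92 A
Step 2: Q = I^2 * R = 9.92^2 * 0.0398 = 98.406 * 0.0398 = 3.917 W

3.917 W


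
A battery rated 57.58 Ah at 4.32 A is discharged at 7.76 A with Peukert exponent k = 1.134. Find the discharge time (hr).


t_rated = C / I_rated = 57.58 / 4.32 = 13.329 hr
(I_rated/I)^k = (0.5567)^1.134 = 0.51468
t = t_rated * (I_rated/I)^k = 13.329 * 0.51468 = 6.860 hr

6.860 hr


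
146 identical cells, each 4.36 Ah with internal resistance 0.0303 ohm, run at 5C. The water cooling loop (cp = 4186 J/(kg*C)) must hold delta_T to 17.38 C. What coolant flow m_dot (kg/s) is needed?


Step 1: I = 5 * 4.36 = 21.8 A
Step 2: Q_cell = I^2 * R = 21.8^2 * 0.0303 = 14.4 W
Step 3: Q_total = 146 * 14.4 = 2102.4 W
Step 4: m_dot = Q_total / (cp * dT) = 2102.4 / (4186 * 17.38) = 0.02890 kg/s

0.02890 kg/s


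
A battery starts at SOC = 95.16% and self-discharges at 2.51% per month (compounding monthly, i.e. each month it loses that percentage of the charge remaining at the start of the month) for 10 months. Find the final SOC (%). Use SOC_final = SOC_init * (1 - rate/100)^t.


decay = (1 - 2.51/100)^10 = 0.77553
SOC_final = 95.16 * 0.77553 = 73.80%

73.80%


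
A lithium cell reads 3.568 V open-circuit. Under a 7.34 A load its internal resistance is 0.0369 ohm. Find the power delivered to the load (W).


Step 1: V_terminal = OCV - I*R = 3.568 - 7.34 * 0.0369 = 3.2972 V
Step 2: P_out = V_terminal * I = 3.2972 * 7.34 = 24.20 W

24.20 W


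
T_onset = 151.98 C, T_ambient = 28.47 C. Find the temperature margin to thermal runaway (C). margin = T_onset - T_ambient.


Safety margin = 151.98 C - 28.47 C = 123.51 C

123.51 C


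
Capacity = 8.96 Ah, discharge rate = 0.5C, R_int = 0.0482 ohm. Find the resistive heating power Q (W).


Step 1: I = C_rate * capacity = 0.5 * 8.96 = 4.48 A
Step 2: Q = I^2 * R = 4.48^2 * 0.0482 = 20.07 * 0.0482 = 0.9674 W

0.9674 W


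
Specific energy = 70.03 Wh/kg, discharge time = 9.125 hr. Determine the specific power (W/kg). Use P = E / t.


Specific power = 70.03 Wh/kg / 9.125 hr = 7.675 W/kg

7.675 W/kg


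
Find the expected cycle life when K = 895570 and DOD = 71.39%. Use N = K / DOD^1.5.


DOD^1.5 = 603.19
N = K / DOD^1.5 = 895570 / 603.19 = 1485

1485 cycles


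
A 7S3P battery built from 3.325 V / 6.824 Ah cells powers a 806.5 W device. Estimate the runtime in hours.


Step 1: E_pack = Ns * V_cell * Np * C_cell = 7 * 3.325 * 3 * 6.824 = 476.49 Wh
Step 2: t = E_pack / P = 476.49 / 806.5 = 0.5908 hr

0.5908 hr


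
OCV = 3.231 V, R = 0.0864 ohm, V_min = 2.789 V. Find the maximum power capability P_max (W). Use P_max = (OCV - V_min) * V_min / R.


dV = OCV - V_min = 0.442 V (so I_max = dV / R)
P_max = dV * V_min / R = 0.442 * 2.789 / 0.0864 = 14.27 W

14.27 W


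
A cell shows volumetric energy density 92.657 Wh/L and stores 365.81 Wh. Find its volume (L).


V = E / ED = 365.81 / 92.657 = 3.948 L

3.948 L


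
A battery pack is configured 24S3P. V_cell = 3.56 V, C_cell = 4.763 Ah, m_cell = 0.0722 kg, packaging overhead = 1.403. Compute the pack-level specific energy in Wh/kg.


Step 1: V_pack = 24 * 3.56 = 85.44 V
Step 2: C_pack = 3 * 4.763 = 14.289 Ah
Step 3: E_pack = V_pack * C_pack = 85.44 * 14.289 = 1220.9 Wh
Step 4: m_pack = 24 * 3 * 0.0722 * 1.403 = 7.2934 kg
Step 5: ED = E_pack / m_pack = 1220.9 / 7.2934 = 167.4 Wh/kg

167.4 Wh/kg


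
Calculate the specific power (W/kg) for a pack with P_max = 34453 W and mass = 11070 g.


Convert: m = 11070 g = 11.07 kg
Specific power = 34453 W / 11.07 kg = 3112 W/kg

3112 W/kg


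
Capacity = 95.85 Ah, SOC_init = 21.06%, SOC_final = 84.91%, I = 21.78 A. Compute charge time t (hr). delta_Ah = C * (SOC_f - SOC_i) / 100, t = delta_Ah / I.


Step 1: dSOC = 84.91% - 21.06% = 63.85%
Step 2: delta_Ah = 95.85 * 63.85 / 100 = 61.2 Ah
Step 3: t = 61.2 / 21.78 = 2.810 hr

2.810 hr
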